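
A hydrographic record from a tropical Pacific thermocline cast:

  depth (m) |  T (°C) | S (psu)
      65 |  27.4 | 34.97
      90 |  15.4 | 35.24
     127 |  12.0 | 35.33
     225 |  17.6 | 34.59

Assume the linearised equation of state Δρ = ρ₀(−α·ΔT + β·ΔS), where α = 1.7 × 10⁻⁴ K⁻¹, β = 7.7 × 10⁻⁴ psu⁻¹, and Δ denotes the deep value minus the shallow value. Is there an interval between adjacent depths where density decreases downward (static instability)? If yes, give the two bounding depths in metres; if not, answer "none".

127–225 m

Evaluate Δρ/ρ₀ = −αΔT + βΔS across each adjacent pair:
  65–90 m: −αΔT+βΔS = −(1.7 × 10⁻⁴)(-12.0)+(7.7 × 10⁻⁴)(+0.27) = 2.2 × 10⁻³ → stable
  90–127 m: −αΔT+βΔS = −(1.7 × 10⁻⁴)(-3.4)+(7.7 × 10⁻⁴)(+0.09) = 6.5 × 10⁻⁴ → stable
  127–225 m: −αΔT+βΔS = −(1.7 × 10⁻⁴)(+5.6)+(7.7 × 10⁻⁴)(-0.74) = -1.5 × 10⁻³ → UNSTABLE
The 127–225 m interval has Δρ < 0: lighter water underlies denser water.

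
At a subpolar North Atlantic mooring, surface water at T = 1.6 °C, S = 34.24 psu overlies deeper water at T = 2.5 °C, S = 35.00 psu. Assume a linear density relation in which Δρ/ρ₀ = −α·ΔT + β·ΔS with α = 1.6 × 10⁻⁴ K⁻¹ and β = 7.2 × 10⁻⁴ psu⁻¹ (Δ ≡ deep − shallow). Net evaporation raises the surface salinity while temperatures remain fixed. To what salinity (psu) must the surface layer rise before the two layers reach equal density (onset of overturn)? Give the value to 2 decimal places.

34.80 psu

Neutral buoyancy requires −α(T_deep − T_surf) + β(S_deep − S_surf′) = 0.
S_surf′ = S_deep − (α/β)·ΔT = 35.00 − (1.6 × 10⁻⁴/7.2 × 10⁻⁴)·(+0.9) = 34.8000 psu.
Increase required: 34.8000 − 34.24 = 0.5600 psu.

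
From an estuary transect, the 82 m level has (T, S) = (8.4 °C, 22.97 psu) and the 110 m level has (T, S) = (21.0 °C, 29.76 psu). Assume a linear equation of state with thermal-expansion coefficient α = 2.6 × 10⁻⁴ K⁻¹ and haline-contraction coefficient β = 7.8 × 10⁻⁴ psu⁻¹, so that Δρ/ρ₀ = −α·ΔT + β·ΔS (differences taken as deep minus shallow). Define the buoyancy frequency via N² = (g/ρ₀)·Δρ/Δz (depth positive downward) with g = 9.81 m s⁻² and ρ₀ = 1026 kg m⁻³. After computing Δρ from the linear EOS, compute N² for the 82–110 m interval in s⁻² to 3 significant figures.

ΔT = +12.6 K, ΔS = +6.79 psu (deep − shallow).
Δρ/ρ₀ = −αΔT + βΔS = -3.276 × 10⁻³ + 5.2962 × 10⁻³ = 2.0202 × 10⁻³, so Δρ ≈ 2.073 kg m⁻³.
N² = (g/ρ₀)·Δρ/Δz = g·(Δρ/ρ₀)/Δz = 9.81 × 2.0202 × 10⁻³ / 28 = 7.0779 × 10⁻⁴ s⁻² ≈ 7.08 × 10⁻⁴ s⁻².

7.08 × 10⁻⁴ s⁻²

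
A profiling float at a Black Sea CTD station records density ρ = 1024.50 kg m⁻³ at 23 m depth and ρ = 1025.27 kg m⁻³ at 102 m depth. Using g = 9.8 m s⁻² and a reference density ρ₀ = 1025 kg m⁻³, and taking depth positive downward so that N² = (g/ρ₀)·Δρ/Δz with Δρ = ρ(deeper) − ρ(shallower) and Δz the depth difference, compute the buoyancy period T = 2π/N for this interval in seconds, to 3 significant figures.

651 s

Δρ = 1025.27 − 1024.50 = 0.77 kg m⁻³ over Δz = 102 − 23 = 79 m.
N² = (9.8/1025) × (0.77/79) = 9.3189 × 10⁻⁵ s⁻².
N = √(9.3189 × 10⁻⁵) = 9.6534 × 10⁻³ rad s⁻¹, so T = 2π/N = 650.88 s ≈ 651 s.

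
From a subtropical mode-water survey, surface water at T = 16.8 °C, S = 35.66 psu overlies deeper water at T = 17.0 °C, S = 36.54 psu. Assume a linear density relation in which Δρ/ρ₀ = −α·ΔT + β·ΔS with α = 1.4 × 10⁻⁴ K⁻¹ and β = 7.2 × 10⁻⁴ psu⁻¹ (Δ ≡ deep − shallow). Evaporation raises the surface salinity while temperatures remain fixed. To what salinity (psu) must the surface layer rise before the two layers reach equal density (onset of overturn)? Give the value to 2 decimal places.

Neutral buoyancy requires −α(T_deep − T_surf) + β(S_deep − S_surf′) = 0.
S_surf′ = S_deep − (α/β)·ΔT = 36.54 − (1.4 × 10⁻⁴/7.2 × 10⁻⁴)·(+0.2) = 36.5011 psu.
Increase required: 36.5011 − 35.66 = 0.8411 psu.

36.50 psu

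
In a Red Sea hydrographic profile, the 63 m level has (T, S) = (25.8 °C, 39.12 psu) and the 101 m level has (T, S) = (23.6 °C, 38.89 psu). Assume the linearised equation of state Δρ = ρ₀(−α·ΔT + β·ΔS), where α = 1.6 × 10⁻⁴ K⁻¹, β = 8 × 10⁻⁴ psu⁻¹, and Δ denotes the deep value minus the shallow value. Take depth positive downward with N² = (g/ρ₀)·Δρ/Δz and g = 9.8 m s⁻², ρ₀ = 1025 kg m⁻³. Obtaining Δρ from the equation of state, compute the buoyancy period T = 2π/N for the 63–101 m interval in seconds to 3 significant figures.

ΔT = -2.2 K, ΔS = -0.23 psu (deep − shallow).
Δρ/ρ₀ = −αΔT + βΔS = 3.52 × 10⁻⁴ − 1.84 × 10⁻⁴ = 1.68 × 10⁻⁴, so Δρ ≈ 0.1722 kg m⁻³.
N² = (g/ρ₀)·Δρ/Δz = g·(Δρ/ρ₀)/Δz = 9.8 × 1.68 × 10⁻⁴ / 38 = 4.3326 × 10⁻⁵ s⁻².
N = √(4.3326 × 10⁻⁵) = 6.5822 × 10⁻³ rad s⁻¹ → T = 2π/N = 954.57 s ≈ 955 s.

955 s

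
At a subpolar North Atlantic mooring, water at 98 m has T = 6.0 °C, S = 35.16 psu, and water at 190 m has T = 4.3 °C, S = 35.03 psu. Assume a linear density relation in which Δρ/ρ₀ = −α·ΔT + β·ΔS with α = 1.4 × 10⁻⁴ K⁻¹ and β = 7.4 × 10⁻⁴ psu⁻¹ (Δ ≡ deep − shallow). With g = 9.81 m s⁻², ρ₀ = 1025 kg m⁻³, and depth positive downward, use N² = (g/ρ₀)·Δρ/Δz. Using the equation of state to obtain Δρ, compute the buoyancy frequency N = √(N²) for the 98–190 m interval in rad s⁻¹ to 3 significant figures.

3.89 × 10⁻³ rad s⁻¹

ΔT = -1.7 K, ΔS = -0.13 psu (deep − shallow).
Δρ/ρ₀ = −αΔT + βΔS = 2.38 × 10⁻⁴ − 9.62 × 10⁻⁵ = 1.418 × 10⁻⁴, so Δρ ≈ 0.1453 kg m⁻³.
N² = (g/ρ₀)·Δρ/Δz = g·(Δρ/ρ₀)/Δz = 9.81 × 1.418 × 10⁻⁴ / 92 = 1.5120 × 10⁻⁵ s⁻².
N = √(1.5120 × 10⁻⁵) = 3.8884 × 10⁻³ rad s⁻¹ ≈ 3.89 × 10⁻³ rad s⁻¹.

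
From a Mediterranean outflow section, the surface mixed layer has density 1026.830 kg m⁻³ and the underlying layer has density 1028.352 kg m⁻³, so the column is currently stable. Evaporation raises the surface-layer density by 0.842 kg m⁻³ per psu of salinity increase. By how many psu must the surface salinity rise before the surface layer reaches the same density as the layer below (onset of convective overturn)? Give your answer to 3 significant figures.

1.81 psu

Density deficit of the surface layer: 1028.352 − 1026.830 = 1.522 kg m⁻³.
Required change = 1.522 / 0.842 = 1.81 psu.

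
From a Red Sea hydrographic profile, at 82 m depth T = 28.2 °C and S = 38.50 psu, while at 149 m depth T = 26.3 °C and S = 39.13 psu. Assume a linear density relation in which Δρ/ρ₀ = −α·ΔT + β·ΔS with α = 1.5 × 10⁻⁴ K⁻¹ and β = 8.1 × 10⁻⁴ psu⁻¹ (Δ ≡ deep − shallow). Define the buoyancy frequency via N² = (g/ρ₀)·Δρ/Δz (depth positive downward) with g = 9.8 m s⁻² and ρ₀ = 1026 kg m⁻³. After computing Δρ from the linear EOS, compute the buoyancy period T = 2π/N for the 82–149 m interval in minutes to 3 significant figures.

9.71 min

ΔT = -1.9 K, ΔS = +0.63 psu (deep − shallow).
Δρ/ρ₀ = −αΔT + βΔS = 2.85 × 10⁻⁴ + 5.103 × 10⁻⁴ = 7.953 × 10⁻⁴, so Δρ ≈ 0.8160 kg m⁻³.
N² = (g/ρ₀)·Δρ/Δz = g·(Δρ/ρ₀)/Δz = 9.8 × 7.953 × 10⁻⁴ / 67 = 1.1633 × 10⁻⁴ s⁻².
N = √(1.1633 × 10⁻⁴) = 0.010786 rad s⁻¹ → T = 2π/N = 582.53 s = 9.7088 min ≈ 9.71 min.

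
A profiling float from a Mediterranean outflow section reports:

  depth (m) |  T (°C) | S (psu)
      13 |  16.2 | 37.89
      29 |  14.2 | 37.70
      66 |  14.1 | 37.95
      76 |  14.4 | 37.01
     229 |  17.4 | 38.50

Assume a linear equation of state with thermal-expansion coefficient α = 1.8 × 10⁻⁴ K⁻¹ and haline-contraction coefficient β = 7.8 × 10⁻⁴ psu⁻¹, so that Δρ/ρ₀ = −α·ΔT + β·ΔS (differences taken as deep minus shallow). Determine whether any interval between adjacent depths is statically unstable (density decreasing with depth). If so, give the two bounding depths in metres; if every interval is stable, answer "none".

66–76 m

Evaluate Δρ/ρ₀ = −αΔT + βΔS across each adjacent pair:
  13–29 m: −αΔT+βΔS = −(1.8 × 10⁻⁴)(-2.0)+(7.8 × 10⁻⁴)(-0.19) = 2.1 × 10⁻⁴ → stable
  29–66 m: −αΔT+βΔS = −(1.8 × 10⁻⁴)(-0.1)+(7.8 × 10⁻⁴)(+0.25) = 2.1 × 10⁻⁴ → stable
  66–76 m: −αΔT+βΔS = −(1.8 × 10⁻⁴)(+0.3)+(7.8 × 10⁻⁴)(-0.94) = -7.9 × 10⁻⁴ → UNSTABLE
  76–229 m: −αΔT+βΔS = −(1.8 × 10⁻⁴)(+3.0)+(7.8 × 10⁻⁴)(+1.49) = 6.2 × 10⁻⁴ → stable
The 66–76 m interval has Δρ < 0: lighter water underlies denser water.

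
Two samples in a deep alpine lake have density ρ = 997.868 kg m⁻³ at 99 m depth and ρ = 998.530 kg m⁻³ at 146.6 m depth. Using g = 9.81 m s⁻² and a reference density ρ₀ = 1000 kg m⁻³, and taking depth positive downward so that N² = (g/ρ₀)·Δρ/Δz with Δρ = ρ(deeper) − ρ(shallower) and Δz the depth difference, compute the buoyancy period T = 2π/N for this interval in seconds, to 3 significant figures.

538 s

Δρ = 998.530 − 997.868 = 0.662 kg m⁻³ over Δz = 146.6 − 99 = 47.6 m.
N² = (9.81/1000) × (0.662/47.6) = 1.3643 × 10⁻⁴ s⁻².
N = √(1.3643 × 10⁻⁴) = 0.011680 rad s⁻¹, so T = 2π/N = 537.94 s ≈ 538 s.
Since Δρ > 0 the layer is stably stratified.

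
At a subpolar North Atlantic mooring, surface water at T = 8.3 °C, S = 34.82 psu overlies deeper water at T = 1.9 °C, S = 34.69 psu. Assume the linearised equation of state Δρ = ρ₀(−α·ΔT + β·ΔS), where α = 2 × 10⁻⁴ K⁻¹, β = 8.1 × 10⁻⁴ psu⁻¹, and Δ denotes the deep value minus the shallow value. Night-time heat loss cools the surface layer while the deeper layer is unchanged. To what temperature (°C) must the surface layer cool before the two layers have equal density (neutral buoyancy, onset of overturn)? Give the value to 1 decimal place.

2.4 °C

Neutral buoyancy requires Δρ = 0, i.e. −α(T_deep − T_surf′) + β(S_deep − S_surf) = 0.
T_surf′ = T_deep − (β/α)·ΔS = 1.9 − (8.1 × 10⁻⁴/2 × 10⁻⁴)·(-0.13) = 2.426 °C.
Cooling required: 8.3 − (2.426) = 5.874 °C.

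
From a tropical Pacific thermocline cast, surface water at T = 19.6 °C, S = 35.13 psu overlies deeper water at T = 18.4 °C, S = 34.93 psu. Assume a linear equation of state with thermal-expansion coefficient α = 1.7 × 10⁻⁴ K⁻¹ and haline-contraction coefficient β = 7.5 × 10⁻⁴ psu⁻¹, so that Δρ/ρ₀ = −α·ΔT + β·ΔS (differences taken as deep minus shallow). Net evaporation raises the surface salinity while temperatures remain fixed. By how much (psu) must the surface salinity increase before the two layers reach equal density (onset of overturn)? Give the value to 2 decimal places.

Neutral buoyancy requires −α(T_deep − T_surf) + β(S_deep − S_surf′) = 0.
S_surf′ = S_deep − (α/β)·ΔT = 34.93 − (1.7 × 10⁻⁴/7.5 × 10⁻⁴)·(-1.2) = 35.2020 psu.
Increase required: 35.2020 − 35.13 = 0.0720 psu.

0.07 psu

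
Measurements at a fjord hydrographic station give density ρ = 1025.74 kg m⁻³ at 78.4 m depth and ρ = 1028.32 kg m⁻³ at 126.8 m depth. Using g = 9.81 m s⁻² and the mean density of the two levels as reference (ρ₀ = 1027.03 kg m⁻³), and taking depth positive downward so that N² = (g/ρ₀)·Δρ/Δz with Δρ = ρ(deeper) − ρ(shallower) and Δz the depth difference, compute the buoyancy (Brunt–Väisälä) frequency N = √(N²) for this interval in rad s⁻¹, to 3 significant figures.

0.0226 rad s⁻¹

Δρ = 1028.32 − 1025.74 = 2.58 kg m⁻³ over Δz = 126.8 − 78.4 = 48.4 m.
N² = (9.81/1027.03) × (2.58/48.4) = 5.0917 × 10⁻⁴ s⁻².
N = √(5.0917 × 10⁻⁴) = 0.022565 rad s⁻¹ ≈ 0.0226 rad s⁻¹.
Since Δρ > 0 the layer is stably stratified.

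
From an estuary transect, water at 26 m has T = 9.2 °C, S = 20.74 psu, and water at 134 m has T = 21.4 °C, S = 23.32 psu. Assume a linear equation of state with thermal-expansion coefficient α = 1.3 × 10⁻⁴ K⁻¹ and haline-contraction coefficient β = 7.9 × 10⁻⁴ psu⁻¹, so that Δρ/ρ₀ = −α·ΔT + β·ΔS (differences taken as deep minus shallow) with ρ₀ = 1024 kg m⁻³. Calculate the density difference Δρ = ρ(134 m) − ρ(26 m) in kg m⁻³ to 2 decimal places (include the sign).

+0.46 kg m⁻³

ΔT = +12.2 K, ΔS = +2.58 psu (deep − shallow).
Δρ/ρ₀ = −(1.3 × 10⁻⁴)(+12.2) + (7.9 × 10⁻⁴)(+2.58) = 4.522 × 10⁻⁴.
Δρ = 1024 × (4.522 × 10⁻⁴) = +0.46 kg m⁻³.
Positive Δρ: denser below, stable.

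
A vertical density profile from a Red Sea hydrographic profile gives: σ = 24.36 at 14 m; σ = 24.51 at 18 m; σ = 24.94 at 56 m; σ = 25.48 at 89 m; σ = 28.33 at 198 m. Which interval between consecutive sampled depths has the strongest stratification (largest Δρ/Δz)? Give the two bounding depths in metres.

14–18 m

Compute the density gradient over each adjacent pair:
  14–18 m: Δρ/Δz = 0.15/4 = 0.037 kg m⁻⁴
  18–56 m: Δρ/Δz = 0.43/38 = 0.011 kg m⁻⁴
  56–89 m: Δρ/Δz = 0.54/33 = 0.016 kg m⁻⁴
  89–198 m: Δρ/Δz = 2.85/109 = 0.026 kg m⁻⁴
The largest gradient is in the 14–18 m interval — the pycnocline.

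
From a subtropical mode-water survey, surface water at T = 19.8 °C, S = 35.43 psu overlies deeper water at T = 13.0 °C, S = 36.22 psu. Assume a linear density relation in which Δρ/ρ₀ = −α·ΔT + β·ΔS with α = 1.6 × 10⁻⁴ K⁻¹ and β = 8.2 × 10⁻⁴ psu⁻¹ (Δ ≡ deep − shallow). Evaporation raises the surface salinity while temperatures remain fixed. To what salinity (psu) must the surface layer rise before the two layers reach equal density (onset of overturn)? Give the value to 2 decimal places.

Neutral buoyancy requires −α(T_deep − T_surf) + β(S_deep − S_surf′) = 0.
S_surf′ = S_deep − (α/β)·ΔT = 36.22 − (1.6 × 10⁻⁴/8.2 × 10⁻⁴)·(-6.8) = 37.5468 psu.
Increase required: 37.5468 − 35.43 = 2.1168 psu.

37.55 psu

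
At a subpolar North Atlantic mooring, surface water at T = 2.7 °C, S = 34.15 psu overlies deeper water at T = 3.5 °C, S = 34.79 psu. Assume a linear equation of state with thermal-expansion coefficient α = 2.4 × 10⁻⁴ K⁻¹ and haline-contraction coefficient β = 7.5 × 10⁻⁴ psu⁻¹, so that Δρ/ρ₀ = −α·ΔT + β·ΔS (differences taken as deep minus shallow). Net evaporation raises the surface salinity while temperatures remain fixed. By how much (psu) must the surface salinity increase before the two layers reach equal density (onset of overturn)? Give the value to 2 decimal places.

Neutral buoyancy requires −α(T_deep − T_surf) + β(S_deep − S_surf′) = 0.
S_surf′ = S_deep − (α/β)·ΔT = 34.79 − (2.4 × 10⁻⁴/7.5 × 10⁻⁴)·(+0.8) = 34.5340 psu.
Increase required: 34.5340 − 34.15 = 0.3840 psu.

0.38 psu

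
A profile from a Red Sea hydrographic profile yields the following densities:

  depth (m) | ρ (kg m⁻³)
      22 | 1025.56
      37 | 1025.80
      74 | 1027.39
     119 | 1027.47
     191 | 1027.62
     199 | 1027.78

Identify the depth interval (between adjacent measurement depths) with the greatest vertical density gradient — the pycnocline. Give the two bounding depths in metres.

Compute the density gradient over each adjacent pair:
  22–37 m: Δρ/Δz = 0.24/15 = 0.016 kg m⁻⁴
  37–74 m: Δρ/Δz = 1.59/37 = 0.043 kg m⁻⁴
  74–119 m: Δρ/Δz = 0.08/45 = 1.8 × 10⁻³ kg m⁻⁴
  119–191 m: Δρ/Δz = 0.15/72 = 2.1 × 10⁻³ kg m⁻⁴
  191–199 m: Δρ/Δz = 0.16/8 = 0.020 kg m⁻⁴
The largest gradient is in the 37–74 m interval — the pycnocline.

37–74 m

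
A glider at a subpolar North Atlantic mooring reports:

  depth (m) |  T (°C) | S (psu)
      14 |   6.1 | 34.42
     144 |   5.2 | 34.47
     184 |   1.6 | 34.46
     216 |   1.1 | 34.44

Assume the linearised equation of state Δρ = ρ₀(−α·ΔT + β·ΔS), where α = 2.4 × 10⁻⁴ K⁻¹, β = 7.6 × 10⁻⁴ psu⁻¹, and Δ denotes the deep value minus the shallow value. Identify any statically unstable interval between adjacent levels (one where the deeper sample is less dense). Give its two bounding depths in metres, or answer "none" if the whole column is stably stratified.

none

Evaluate Δρ/ρ₀ = −αΔT + βΔS across each adjacent pair:
  14–144 m: −αΔT+βΔS = −(2.4 × 10⁻⁴)(-0.9)+(7.6 × 10⁻⁴)(+0.05) = 2.5 × 10⁻⁴ → stable
  144–184 m: −αΔT+βΔS = −(2.4 × 10⁻⁴)(-3.6)+(7.6 × 10⁻⁴)(-0.01) = 8.6 × 10⁻⁴ → stable
  184–216 m: −αΔT+βΔS = −(2.4 × 10⁻⁴)(-0.5)+(7.6 × 10⁻⁴)(-0.02) = 1.0 × 10⁻⁴ → stable
Every interval has Δρ > 0: the column is stably stratified throughout.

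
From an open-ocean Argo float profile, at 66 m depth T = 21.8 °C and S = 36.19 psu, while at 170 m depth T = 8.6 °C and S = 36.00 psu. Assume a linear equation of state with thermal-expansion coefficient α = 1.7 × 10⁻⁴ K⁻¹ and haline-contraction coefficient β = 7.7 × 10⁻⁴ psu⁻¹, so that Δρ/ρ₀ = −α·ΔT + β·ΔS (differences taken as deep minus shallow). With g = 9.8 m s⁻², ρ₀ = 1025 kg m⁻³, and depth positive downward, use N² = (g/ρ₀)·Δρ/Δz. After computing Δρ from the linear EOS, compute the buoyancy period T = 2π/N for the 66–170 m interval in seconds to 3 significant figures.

ΔT = -13.2 K, ΔS = -0.19 psu (deep − shallow).
Δρ/ρ₀ = −αΔT + βΔS = 2.244 × 10⁻³ − 1.463 × 10⁻⁴ = 2.0977 × 10⁻³, so Δρ ≈ 2.150 kg m⁻³.
N² = (g/ρ₀)·Δρ/Δz = g·(Δρ/ρ₀)/Δz = 9.8 × 2.0977 × 10⁻³ / 104 = 1.9767 × 10⁻⁴ s⁻².
N = √(1.9767 × 10⁻⁴) = 0.014060 rad s⁻¹ → T = 2π/N = 446.88 s ≈ 447 s.

447 s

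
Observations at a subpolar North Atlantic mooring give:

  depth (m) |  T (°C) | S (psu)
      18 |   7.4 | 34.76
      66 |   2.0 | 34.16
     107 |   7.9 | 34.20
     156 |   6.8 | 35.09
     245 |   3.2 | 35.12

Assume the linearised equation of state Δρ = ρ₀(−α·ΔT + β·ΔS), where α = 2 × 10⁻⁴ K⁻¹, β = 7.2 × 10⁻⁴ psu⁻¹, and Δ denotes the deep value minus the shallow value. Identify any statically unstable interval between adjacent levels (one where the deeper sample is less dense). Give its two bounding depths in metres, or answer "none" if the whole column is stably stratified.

Evaluate Δρ/ρ₀ = −αΔT + βΔS across each adjacent pair:
  18–66 m: −αΔT+βΔS = −(2 × 10⁻⁴)(-5.4)+(7.2 × 10⁻⁴)(-0.60) = 6.5 × 10⁻⁴ → stable
  66–107 m: −αΔT+βΔS = −(2 × 10⁻⁴)(+5.9)+(7.2 × 10⁻⁴)(+0.04) = -1.2 × 10⁻³ → UNSTABLE
  107–156 m: −αΔT+βΔS = −(2 × 10⁻⁴)(-1.1)+(7.2 × 10⁻⁴)(+0.89) = 8.6 × 10⁻⁴ → stable
  156–245 m: −αΔT+βΔS = −(2 × 10⁻⁴)(-3.6)+(7.2 × 10⁻⁴)(+0.03) = 7.4 × 10⁻⁴ → stable
The 66–107 m interval has Δρ < 0: lighter water underlies denser water.

66–107 m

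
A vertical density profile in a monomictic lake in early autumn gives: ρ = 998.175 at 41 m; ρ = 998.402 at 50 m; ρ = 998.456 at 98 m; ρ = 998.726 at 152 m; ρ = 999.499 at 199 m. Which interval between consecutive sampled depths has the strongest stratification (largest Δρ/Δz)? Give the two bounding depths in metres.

Compute the density gradient over each adjacent pair:
  41–50 m: Δρ/Δz = 0.227/9 = 0.025 kg m⁻⁴
  50–98 m: Δρ/Δz = 0.054/48 = 1.1 × 10⁻³ kg m⁻⁴
  98–152 m: Δρ/Δz = 0.270/54 = 5.0 × 10⁻³ kg m⁻⁴
  152–199 m: Δρ/Δz = 0.773/47 = 0.016 kg m⁻⁴
The largest gradient is in the 41–50 m interval — the pycnocline.

41–50 m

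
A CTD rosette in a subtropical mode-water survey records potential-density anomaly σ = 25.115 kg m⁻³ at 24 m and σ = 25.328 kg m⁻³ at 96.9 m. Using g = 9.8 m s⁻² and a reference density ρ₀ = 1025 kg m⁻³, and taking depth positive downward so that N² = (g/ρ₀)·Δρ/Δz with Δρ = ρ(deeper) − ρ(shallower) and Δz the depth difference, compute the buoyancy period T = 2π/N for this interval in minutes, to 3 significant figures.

Δρ = 1025.328 − 1025.115 = 0.213 kg m⁻³ over Δz = 96.9 − 24 = 72.9 m.
N² = (9.8/1025) × (0.213/72.9) = 2.7935 × 10⁻⁵ s⁻².
N = √(2.7935 × 10⁻⁵) = 5.2854 × 10⁻³ rad s⁻¹, so T = 2π/N = 1.1888 × 10³ s = 19.813 min ≈ 19.8 min.

19.8 min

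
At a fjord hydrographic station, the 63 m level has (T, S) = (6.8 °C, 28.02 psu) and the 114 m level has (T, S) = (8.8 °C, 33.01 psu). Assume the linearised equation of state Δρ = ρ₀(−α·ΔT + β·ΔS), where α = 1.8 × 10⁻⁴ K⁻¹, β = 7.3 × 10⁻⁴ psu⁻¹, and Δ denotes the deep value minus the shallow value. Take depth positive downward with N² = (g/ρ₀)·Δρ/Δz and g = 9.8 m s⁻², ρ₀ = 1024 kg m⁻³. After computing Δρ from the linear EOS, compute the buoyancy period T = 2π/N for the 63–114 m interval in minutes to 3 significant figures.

4.17 min

ΔT = +2.0 K, ΔS = +4.99 psu (deep − shallow).
Δρ/ρ₀ = −αΔT + βΔS = -3.60 × 10⁻⁴ + 3.6427 × 10⁻³ = 3.2827 × 10⁻³, so Δρ ≈ 3.361 kg m⁻³.
N² = (g/ρ₀)·Δρ/Δz = g·(Δρ/ρ₀)/Δz = 9.8 × 3.2827 × 10⁻³ / 51 = 6.3079 × 10⁻⁴ s⁻².
N = √(6.3079 × 10⁻⁴) = 0.025116 rad s⁻¹ → T = 2π/N = 250.17 s = 4.1695 min ≈ 4.17 min.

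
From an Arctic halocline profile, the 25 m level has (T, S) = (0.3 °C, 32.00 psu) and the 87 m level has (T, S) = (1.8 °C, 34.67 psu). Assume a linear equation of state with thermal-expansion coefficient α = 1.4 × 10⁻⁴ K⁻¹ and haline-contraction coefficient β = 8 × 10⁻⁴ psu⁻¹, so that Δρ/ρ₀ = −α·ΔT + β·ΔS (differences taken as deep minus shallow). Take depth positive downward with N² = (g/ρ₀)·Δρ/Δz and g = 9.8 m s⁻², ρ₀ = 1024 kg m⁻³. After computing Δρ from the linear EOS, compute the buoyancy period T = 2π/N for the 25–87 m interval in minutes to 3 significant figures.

6.00 min

ΔT = +1.5 K, ΔS = +2.67 psu (deep − shallow).
Δρ/ρ₀ = −αΔT + βΔS = -2.10 × 10⁻⁴ + 2.136 × 10⁻³ = 1.926 × 10⁻³, so Δρ ≈ 1.972 kg m⁻³.
N² = (g/ρ₀)·Δρ/Δz = g·(Δρ/ρ₀)/Δz = 9.8 × 1.926 × 10⁻³ / 62 = 3.0443 × 10⁻⁴ s⁻².
N = √(3.0443 × 10⁻⁴) = 0.017448 rad s⁻¹ → T = 2π/N = 360.11 s = 6.0018 min ≈ 6.00 min.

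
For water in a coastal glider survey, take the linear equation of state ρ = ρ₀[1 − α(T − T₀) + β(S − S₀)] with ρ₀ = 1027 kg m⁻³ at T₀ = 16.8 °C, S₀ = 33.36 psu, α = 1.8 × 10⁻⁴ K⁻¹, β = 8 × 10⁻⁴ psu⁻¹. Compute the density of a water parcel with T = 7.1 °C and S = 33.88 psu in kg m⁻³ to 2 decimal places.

T − T₀ = -9.7 K, S − S₀ = +0.52 psu.
Bracket = 1 − α·(-9.7) + β·(+0.52) = 1 + (2.162 × 10⁻³) = 1.0021620.
ρ = 1027 × 1.0021620 = 1029.22 kg m⁻³.

1029.22 kg m⁻³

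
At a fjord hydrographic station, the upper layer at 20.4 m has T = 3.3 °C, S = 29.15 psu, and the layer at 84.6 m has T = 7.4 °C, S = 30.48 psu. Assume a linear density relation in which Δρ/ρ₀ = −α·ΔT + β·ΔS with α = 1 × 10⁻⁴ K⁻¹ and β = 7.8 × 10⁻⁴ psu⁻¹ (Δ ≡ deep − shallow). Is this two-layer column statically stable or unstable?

stable

ΔT = 7.4 − 3.3 = +4.1 K and ΔS = 30.48 − 29.15 = +1.33 psu (deep − shallow).
−αΔT = -4.10 × 10⁻⁴; βΔS = 1.0374 × 10⁻³; sum Δρ/ρ₀ = 6.274 × 10⁻⁴.
Δρ/ρ₀ > 0, so Δρ > 0: deeper water is denser → statically stable.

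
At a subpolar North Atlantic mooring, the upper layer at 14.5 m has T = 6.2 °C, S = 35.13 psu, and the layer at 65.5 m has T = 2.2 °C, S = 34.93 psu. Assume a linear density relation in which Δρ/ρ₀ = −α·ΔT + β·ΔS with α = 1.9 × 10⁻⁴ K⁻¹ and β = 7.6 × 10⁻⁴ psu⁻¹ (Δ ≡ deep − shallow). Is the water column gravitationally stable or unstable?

ΔT = 2.2 − 6.2 = -4.0 K and ΔS = 34.93 − 35.13 = -0.20 psu (deep − shallow).
−αΔT = 7.60 × 10⁻⁴; βΔS = -1.52 × 10⁻⁴; sum Δρ/ρ₀ = 6.08 × 10⁻⁴.
Δρ/ρ₀ > 0, so Δρ > 0: deeper water is denser → statically stable.

stable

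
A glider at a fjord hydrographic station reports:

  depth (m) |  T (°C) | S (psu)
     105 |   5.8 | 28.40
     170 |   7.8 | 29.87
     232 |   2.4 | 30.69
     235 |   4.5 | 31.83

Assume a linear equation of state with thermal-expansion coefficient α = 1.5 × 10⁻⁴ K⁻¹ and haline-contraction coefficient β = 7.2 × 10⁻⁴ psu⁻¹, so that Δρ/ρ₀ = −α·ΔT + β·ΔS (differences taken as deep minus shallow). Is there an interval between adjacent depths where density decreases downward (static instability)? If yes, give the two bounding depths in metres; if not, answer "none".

Evaluate Δρ/ρ₀ = −αΔT + βΔS across each adjacent pair:
  105–170 m: −αΔT+βΔS = −(1.5 × 10⁻⁴)(+2.0)+(7.2 × 10⁻⁴)(+1.47) = 7.6 × 10⁻⁴ → stable
  170–232 m: −αΔT+βΔS = −(1.5 × 10⁻⁴)(-5.4)+(7.2 × 10⁻⁴)(+0.82) = 1.4 × 10⁻³ → stable
  232–235 m: −αΔT+βΔS = −(1.5 × 10⁻⁴)(+2.1)+(7.2 × 10⁻⁴)(+1.14) = 5.1 × 10⁻⁴ → stable
Every interval has Δρ > 0: the column is stably stratified throughout.

none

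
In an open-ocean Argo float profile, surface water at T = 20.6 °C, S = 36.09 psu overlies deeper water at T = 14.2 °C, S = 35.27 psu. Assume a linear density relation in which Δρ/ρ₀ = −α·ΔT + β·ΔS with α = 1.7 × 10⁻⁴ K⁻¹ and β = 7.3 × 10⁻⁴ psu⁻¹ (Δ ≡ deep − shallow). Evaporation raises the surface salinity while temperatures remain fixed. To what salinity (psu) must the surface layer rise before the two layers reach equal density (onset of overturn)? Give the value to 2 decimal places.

Neutral buoyancy requires −α(T_deep − T_surf) + β(S_deep − S_surf′) = 0.
S_surf′ = S_deep − (α/β)·ΔT = 35.27 − (1.7 × 10⁻⁴/7.3 × 10⁻⁴)·(-6.4) = 36.7604 psu.
Increase required: 36.7604 − 36.09 = 0.6704 psu.

36.76 psu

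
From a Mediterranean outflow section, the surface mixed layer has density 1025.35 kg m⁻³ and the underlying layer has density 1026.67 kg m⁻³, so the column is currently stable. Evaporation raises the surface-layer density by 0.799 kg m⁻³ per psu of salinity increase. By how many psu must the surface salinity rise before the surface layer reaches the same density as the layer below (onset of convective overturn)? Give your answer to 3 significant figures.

1.65 psu

Density deficit of the surface layer: 1026.67 − 1025.35 = 1.32 kg m⁻³.
Required change = 1.32 / 0.799 = 1.65 psu.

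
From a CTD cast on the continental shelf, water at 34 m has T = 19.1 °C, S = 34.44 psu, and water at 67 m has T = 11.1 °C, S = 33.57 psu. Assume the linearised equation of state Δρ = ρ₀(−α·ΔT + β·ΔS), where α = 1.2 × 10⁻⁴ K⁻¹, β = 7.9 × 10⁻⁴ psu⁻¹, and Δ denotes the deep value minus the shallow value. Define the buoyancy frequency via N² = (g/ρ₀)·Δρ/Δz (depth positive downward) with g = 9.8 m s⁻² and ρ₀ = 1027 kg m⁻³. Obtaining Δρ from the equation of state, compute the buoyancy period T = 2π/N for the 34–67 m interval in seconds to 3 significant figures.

698 s

ΔT = -8.0 K, ΔS = -0.87 psu (deep − shallow).
Δρ/ρ₀ = −αΔT + βΔS = 9.60 × 10⁻⁴ − 6.873 × 10⁻⁴ = 2.727 × 10⁻⁴, so Δρ ≈ 0.2801 kg m⁻³.
N² = (g/ρ₀)·Δρ/Δz = g·(Δρ/ρ₀)/Δz = 9.8 × 2.727 × 10⁻⁴ / 33 = 8.0984 × 10⁻⁵ s⁻².
N = √(8.0984 × 10⁻⁵) = 8.9991 × 10⁻³ rad s⁻¹ → T = 2π/N = 698.20 s ≈ 698 s.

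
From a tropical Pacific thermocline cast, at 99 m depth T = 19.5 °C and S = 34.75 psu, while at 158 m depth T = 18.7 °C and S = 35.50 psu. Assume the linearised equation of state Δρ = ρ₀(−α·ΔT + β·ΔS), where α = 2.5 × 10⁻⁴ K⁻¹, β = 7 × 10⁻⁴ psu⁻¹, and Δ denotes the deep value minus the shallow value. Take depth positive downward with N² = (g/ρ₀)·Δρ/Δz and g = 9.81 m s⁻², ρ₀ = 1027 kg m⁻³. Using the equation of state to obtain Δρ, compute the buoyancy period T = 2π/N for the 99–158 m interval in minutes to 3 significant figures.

9.54 min

ΔT = -0.8 K, ΔS = +0.75 psu (deep − shallow).
Δρ/ρ₀ = −αΔT + βΔS = 2.00 × 10⁻⁴ + 5.25 × 10⁻⁴ = 7.25 × 10⁻⁴, so Δρ ≈ 0.7446 kg m⁻³.
N² = (g/ρ₀)·Δρ/Δz = g·(Δρ/ρ₀)/Δz = 9.81 × 7.25 × 10⁻⁴ / 59 = 1.2055 × 10⁻⁴ s⁻².
N = √(1.2055 × 10⁻⁴) = 0.010980 rad s⁻¹ → T = 2π/N = 572.24 s = 9.5373 min ≈ 9.54 min.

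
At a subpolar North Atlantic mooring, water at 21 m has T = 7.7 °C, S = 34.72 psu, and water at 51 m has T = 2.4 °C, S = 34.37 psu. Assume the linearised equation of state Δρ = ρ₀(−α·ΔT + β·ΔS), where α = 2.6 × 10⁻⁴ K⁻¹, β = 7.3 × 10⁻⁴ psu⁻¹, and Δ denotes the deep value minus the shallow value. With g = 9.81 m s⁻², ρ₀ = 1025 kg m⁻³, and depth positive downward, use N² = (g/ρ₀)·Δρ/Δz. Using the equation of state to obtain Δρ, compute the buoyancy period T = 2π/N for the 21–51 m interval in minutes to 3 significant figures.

5.47 min

ΔT = -5.3 K, ΔS = -0.35 psu (deep − shallow).
Δρ/ρ₀ = −αΔT + βΔS = 1.378 × 10⁻³ − 2.555 × 10⁻⁴ = 1.1225 × 10⁻³, so Δρ ≈ 1.151 kg m⁻³.
N² = (g/ρ₀)·Δρ/Δz = g·(Δρ/ρ₀)/Δz = 9.81 × 1.1225 × 10⁻³ / 30 = 3.6706 × 10⁻⁴ s⁻².
N = √(3.6706 × 10⁻⁴) = 0.019159 rad s⁻¹ → T = 2π/N = 327.95 s = 5.4658 min ≈ 5.47 min.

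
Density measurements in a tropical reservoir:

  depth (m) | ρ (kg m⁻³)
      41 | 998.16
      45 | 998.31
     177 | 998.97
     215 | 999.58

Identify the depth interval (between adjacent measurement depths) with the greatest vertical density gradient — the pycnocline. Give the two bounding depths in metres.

Compute the density gradient over each adjacent pair:
  41–45 m: Δρ/Δz = 0.15/4 = 0.037 kg m⁻⁴
  45–177 m: Δρ/Δz = 0.66/132 = 5.0 × 10⁻³ kg m⁻⁴
  177–215 m: Δρ/Δz = 0.61/38 = 0.016 kg m⁻⁴
The largest gradient is in the 41–45 m interval — the pycnocline.

41–45 m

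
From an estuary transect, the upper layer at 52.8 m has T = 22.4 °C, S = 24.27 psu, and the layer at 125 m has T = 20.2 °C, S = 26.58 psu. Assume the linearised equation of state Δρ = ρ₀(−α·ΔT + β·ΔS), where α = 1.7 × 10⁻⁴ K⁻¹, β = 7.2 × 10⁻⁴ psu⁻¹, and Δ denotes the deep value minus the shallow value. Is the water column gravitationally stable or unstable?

stable

ΔT = 20.2 − 22.4 = -2.2 K and ΔS = 26.58 − 24.27 = +2.31 psu (deep − shallow).
−αΔT = 3.74 × 10⁻⁴; βΔS = 1.6632 × 10⁻³; sum Δρ/ρ₀ = 2.0372 × 10⁻³.
Δρ/ρ₀ > 0, so Δρ > 0: deeper water is denser → statically stable.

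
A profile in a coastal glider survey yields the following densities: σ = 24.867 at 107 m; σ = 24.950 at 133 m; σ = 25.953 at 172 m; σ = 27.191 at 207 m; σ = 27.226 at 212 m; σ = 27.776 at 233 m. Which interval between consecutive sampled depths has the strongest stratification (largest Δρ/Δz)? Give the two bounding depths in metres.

172–207 m

Compute the density gradient over each adjacent pair:
  107–133 m: Δρ/Δz = 0.083/26 = 3.2 × 10⁻³ kg m⁻⁴
  133–172 m: Δρ/Δz = 1.003/39 = 0.026 kg m⁻⁴
  172–207 m: Δρ/Δz = 1.238/35 = 0.035 kg m⁻⁴
  207–212 m: Δρ/Δz = 0.035/5 = 7.0 × 10⁻³ kg m⁻⁴
  212–233 m: Δρ/Δz = 0.550/21 = 0.026 kg m⁻⁴
The largest gradient is in the 172–207 m interval — the pycnocline.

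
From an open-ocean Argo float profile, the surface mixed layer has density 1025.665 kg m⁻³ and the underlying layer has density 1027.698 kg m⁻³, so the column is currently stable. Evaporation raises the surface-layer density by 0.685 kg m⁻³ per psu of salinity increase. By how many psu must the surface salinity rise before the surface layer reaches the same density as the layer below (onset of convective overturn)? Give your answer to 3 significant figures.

2.97 psu

Density deficit of the surface layer: 1027.698 − 1025.665 = 2.033 kg m⁻³.
Required change = 2.033 / 0.685 = 2.97 psu.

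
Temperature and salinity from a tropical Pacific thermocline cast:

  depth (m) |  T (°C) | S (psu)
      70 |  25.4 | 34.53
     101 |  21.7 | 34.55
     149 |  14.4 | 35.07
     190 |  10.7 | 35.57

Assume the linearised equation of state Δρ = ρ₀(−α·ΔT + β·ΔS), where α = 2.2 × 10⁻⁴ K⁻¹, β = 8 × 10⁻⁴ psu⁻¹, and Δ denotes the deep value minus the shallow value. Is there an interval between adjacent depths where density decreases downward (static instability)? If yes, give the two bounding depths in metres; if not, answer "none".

none

Evaluate Δρ/ρ₀ = −αΔT + βΔS across each adjacent pair:
  70–101 m: −αΔT+βΔS = −(2.2 × 10⁻⁴)(-3.7)+(8 × 10⁻⁴)(+0.02) = 8.3 × 10⁻⁴ → stable
  101–149 m: −αΔT+βΔS = −(2.2 × 10⁻⁴)(-7.3)+(8 × 10⁻⁴)(+0.52) = 2.0 × 10⁻³ → stable
  149–190 m: −αΔT+βΔS = −(2.2 × 10⁻⁴)(-3.7)+(8 × 10⁻⁴)(+0.50) = 1.2 × 10⁻³ → stable
Every interval has Δρ > 0: the column is stably stratified throughout.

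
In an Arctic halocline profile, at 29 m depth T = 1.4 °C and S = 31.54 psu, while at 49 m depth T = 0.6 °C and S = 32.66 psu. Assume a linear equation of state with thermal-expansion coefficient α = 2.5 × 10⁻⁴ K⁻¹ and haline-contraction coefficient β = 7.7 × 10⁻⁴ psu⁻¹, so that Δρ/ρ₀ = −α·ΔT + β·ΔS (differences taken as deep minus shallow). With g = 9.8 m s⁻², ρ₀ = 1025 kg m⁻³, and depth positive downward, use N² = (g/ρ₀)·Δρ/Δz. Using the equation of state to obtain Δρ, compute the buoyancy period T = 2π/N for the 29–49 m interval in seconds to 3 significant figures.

ΔT = -0.8 K, ΔS = +1.12 psu (deep − shallow).
Δρ/ρ₀ = −αΔT + βΔS = 2.00 × 10⁻⁴ + 8.624 × 10⁻⁴ = 1.0624 × 10⁻³, so Δρ ≈ 1.089 kg m⁻³.
N² = (g/ρ₀)·Δρ/Δz = g·(Δρ/ρ₀)/Δz = 9.8 × 1.0624 × 10⁻³ / 20 = 5.2058 × 10⁻⁴ s⁻².
N = √(5.2058 × 10⁻⁴) = 0.022816 rad s⁻¹ → T = 2π/N = 275.39 s ≈ 275 s.

275 s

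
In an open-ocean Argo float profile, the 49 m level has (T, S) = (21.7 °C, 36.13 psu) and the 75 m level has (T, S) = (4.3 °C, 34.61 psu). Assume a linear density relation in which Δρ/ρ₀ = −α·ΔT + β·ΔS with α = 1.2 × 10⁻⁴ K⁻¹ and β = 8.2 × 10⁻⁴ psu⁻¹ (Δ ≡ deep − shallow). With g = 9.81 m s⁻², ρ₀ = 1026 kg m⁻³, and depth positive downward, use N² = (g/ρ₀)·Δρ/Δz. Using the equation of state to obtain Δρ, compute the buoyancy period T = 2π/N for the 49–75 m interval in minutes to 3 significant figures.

5.88 min

ΔT = -17.4 K, ΔS = -1.52 psu (deep − shallow).
Δρ/ρ₀ = −αΔT + βΔS = 2.088 × 10⁻³ − 1.2464 × 10⁻³ = 8.416 × 10⁻⁴, so Δρ ≈ 0.8635 kg m⁻³.
N² = (g/ρ₀)·Δρ/Δz = g·(Δρ/ρ₀)/Δz = 9.81 × 8.416 × 10⁻⁴ / 26 = 3.1754 × 10⁻⁴ s⁻².
N = √(3.1754 × 10⁻⁴) = 0.017820 rad s⁻¹ → T = 2π/N = 352.59 s = 5.8765 min ≈ 5.88 min.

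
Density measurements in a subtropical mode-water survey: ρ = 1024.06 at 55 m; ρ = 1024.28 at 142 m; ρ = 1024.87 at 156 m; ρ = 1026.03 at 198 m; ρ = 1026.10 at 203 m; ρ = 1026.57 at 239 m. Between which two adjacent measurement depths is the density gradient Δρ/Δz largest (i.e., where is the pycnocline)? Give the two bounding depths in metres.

142–156 m

Compute the density gradient over each adjacent pair:
  55–142 m: Δρ/Δz = 0.22/87 = 2.5 × 10⁻³ kg m⁻⁴
  142–156 m: Δρ/Δz = 0.59/14 = 0.042 kg m⁻⁴
  156–198 m: Δρ/Δz = 1.16/42 = 0.028 kg m⁻⁴
  198–203 m: Δρ/Δz = 0.07/5 = 0.014 kg m⁻⁴
  203–239 m: Δρ/Δz = 0.47/36 = 0.013 kg m⁻⁴
The largest gradient is in the 142–156 m interval — the pycnocline.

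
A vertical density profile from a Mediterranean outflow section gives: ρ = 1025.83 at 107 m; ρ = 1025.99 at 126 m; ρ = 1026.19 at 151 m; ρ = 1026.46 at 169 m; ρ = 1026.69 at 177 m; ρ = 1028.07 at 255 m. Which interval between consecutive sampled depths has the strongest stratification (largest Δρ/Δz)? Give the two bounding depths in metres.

169–177 m

Compute the density gradient over each adjacent pair:
  107–126 m: Δρ/Δz = 0.16/19 = 8.4 × 10⁻³ kg m⁻⁴
  126–151 m: Δρ/Δz = 0.20/25 = 8.0 × 10⁻³ kg m⁻⁴
  151–169 m: Δρ/Δz = 0.27/18 = 0.015 kg m⁻⁴
  169–177 m: Δρ/Δz = 0.23/8 = 0.029 kg m⁻⁴
  177–255 m: Δρ/Δz = 1.38/78 = 0.018 kg m⁻⁴
The largest gradient is in the 169–177 m interval — the pycnocline.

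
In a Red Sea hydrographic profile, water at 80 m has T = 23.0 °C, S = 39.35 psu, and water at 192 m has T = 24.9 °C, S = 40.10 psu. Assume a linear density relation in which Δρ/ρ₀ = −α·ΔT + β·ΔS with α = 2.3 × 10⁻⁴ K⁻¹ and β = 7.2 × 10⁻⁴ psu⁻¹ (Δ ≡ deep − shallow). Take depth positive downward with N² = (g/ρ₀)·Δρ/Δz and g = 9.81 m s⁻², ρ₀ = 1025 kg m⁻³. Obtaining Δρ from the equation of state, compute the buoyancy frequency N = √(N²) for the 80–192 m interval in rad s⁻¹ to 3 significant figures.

3.00 × 10⁻³ rad s⁻¹

ΔT = +1.9 K, ΔS = +0.75 psu (deep − shallow).
Δρ/ρ₀ = −αΔT + βΔS = -4.37 × 10⁻⁴ + 5.40 × 10⁻⁴ = 1.03 × 10⁻⁴, so Δρ ≈ 0.1056 kg m⁻³.
N² = (g/ρ₀)·Δρ/Δz = g·(Δρ/ρ₀)/Δz = 9.81 × 1.03 × 10⁻⁴ / 112 = 9.0217 × 10⁻⁶ s⁻².
N = √(9.0217 × 10⁻⁶) = 3.0036 × 10⁻³ rad s⁻¹ ≈ 3.00 × 10⁻³ rad s⁻¹.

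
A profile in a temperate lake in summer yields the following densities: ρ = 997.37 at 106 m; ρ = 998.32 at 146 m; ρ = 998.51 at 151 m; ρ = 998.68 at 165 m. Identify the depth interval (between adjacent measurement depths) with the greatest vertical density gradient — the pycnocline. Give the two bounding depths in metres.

Compute the density gradient over each adjacent pair:
  106–146 m: Δρ/Δz = 0.95/40 = 0.024 kg m⁻⁴
  146–151 m: Δρ/Δz = 0.19/5 = 0.038 kg m⁻⁴
  151–165 m: Δρ/Δz = 0.17/14 = 0.012 kg m⁻⁴
The largest gradient is in the 146–151 m interval — the pycnocline.

146–151 m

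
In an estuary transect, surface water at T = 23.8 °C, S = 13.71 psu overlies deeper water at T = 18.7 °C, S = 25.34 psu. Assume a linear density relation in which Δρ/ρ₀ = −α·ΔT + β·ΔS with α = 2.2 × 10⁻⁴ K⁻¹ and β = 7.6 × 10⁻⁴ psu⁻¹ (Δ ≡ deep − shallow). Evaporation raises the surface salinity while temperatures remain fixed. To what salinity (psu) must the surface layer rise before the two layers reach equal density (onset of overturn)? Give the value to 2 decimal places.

26.82 psu

Neutral buoyancy requires −α(T_deep − T_surf) + β(S_deep − S_surf′) = 0.
S_surf′ = S_deep − (α/β)·ΔT = 25.34 − (2.2 × 10⁻⁴/7.6 × 10⁻⁴)·(-5.1) = 26.8163 psu.
Increase required: 26.8163 − 13.71 = 13.1063 psu.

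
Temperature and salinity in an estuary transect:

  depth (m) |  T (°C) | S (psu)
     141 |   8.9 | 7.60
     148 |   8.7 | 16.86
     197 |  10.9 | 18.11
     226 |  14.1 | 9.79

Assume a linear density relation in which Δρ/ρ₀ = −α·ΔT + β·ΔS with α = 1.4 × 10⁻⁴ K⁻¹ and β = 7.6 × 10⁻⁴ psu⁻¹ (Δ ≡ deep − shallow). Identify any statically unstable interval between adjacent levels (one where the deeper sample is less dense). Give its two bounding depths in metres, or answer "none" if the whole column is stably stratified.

197–226 m

Evaluate Δρ/ρ₀ = −αΔT + βΔS across each adjacent pair:
  141–148 m: −αΔT+βΔS = −(1.4 × 10⁻⁴)(-0.2)+(7.6 × 10⁻⁴)(+9.26) = 7.1 × 10⁻³ → stable
  148–197 m: −αΔT+βΔS = −(1.4 × 10⁻⁴)(+2.2)+(7.6 × 10⁻⁴)(+1.25) = 6.4 × 10⁻⁴ → stable
  197–226 m: −αΔT+βΔS = −(1.4 × 10⁻⁴)(+3.2)+(7.6 × 10⁻⁴)(-8.32) = -6.8 × 10⁻³ → UNSTABLE
The 197–226 m interval has Δρ < 0: lighter water underlies denser water.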